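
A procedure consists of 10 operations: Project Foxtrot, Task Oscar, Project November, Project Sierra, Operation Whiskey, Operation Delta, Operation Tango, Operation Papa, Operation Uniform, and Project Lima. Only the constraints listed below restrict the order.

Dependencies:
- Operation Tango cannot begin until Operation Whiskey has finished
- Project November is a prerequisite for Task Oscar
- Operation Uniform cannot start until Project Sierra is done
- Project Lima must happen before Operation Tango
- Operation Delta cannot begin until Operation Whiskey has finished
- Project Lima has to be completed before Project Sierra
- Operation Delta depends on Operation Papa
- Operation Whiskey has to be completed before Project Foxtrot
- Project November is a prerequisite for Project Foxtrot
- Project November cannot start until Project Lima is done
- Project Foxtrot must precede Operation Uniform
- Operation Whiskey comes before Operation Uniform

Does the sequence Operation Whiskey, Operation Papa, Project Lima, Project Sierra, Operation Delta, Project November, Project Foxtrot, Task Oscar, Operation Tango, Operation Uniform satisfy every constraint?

Every stated constraint is respected: Operation Whiskey sits at position 1, ahead of Operation Uniform at position 10, and each of the other listed pairs likewise has the predecessor earlier in the sequence.

Yes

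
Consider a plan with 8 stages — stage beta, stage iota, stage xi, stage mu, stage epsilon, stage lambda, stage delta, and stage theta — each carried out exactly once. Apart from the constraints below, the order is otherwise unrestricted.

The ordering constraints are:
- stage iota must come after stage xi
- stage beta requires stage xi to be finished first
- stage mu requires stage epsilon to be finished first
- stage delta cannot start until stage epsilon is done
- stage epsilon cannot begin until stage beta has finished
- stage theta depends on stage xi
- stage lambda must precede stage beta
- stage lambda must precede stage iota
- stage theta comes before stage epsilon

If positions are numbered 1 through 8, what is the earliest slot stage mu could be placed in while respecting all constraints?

6

Working backwards through the constraints from stage mu, its full set of required predecessors is stage beta, stage xi, stage epsilon, stage lambda, stage theta — 5 of them.
With 5 mandatory predecessors, the earliest stage mu can sit is position 5+1 = 6, and placing just those 5 first achieves it.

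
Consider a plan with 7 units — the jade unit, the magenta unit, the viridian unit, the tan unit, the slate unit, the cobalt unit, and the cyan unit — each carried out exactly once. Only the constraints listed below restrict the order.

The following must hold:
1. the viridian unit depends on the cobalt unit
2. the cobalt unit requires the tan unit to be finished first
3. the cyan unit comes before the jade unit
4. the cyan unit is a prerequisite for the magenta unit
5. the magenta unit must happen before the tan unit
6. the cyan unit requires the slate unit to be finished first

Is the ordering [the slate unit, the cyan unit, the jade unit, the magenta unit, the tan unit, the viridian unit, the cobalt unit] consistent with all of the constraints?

No

Here the cobalt unit comes after the viridian unit.
Since the cobalt unit is required before the viridian unit, the ordering is invalid.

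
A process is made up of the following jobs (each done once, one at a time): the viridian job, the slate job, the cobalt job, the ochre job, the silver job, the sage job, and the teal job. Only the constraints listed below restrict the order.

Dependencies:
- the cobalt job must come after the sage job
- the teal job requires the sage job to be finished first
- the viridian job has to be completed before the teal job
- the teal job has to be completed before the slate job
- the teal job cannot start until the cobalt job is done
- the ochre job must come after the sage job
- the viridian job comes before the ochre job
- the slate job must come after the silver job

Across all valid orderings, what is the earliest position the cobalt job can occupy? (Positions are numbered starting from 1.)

2

The only job forced before the cobalt job (directly or transitively) is the sage job.
So at minimum 1 job comes before the cobalt job, putting the cobalt job no earlier than position 2. That position is achievable by scheduling exactly that predecessor first.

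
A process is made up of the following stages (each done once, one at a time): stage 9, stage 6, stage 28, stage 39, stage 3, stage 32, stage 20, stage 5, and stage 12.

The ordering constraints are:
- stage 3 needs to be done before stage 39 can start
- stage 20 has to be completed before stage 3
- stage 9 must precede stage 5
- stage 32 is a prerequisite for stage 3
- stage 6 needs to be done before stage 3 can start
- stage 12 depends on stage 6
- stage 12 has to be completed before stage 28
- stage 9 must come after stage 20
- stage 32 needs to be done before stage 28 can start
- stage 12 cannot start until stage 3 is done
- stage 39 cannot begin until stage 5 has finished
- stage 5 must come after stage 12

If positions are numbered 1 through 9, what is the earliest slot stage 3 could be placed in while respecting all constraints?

4

Working backwards through the constraints from stage 3, its full set of required predecessors is stage 6, stage 32, stage 20 — 3 of them.
So at minimum 3 stages come before stage 3, putting stage 3 no earlier than position 4. That position is achievable by scheduling exactly those predecessors first.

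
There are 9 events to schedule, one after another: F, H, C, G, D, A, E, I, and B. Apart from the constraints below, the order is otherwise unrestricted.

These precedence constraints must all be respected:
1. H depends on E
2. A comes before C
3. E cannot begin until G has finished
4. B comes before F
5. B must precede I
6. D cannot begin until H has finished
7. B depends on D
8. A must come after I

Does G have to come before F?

Following the dependencies: G → E → H → D → B → F.
Hence G necessarily comes before F.

Yes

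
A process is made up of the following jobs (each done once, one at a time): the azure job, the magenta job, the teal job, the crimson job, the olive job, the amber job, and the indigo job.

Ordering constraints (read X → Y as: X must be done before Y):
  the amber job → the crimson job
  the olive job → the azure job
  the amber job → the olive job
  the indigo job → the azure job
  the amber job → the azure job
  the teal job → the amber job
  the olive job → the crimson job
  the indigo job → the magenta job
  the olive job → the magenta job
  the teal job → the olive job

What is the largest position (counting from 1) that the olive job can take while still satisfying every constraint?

The jobs that are forced after the olive job, directly or by a chain of constraints, are the azure job, the magenta job, the crimson job. That's 3 jobs.
So at least 3 jobs follow the olive job, putting the olive job no later than position 4. That position is achievable by scheduling everything else first.

4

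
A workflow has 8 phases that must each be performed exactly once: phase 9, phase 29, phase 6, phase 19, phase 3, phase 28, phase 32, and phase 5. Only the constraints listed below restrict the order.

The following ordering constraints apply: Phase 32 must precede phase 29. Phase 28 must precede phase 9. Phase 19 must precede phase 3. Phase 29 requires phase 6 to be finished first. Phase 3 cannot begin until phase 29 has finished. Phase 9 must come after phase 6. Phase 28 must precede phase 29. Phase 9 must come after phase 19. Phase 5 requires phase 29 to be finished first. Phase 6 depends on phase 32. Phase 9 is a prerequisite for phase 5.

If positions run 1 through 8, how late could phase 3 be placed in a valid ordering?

Nothing depends on phase 3, so it can be the final phase, position 8.

8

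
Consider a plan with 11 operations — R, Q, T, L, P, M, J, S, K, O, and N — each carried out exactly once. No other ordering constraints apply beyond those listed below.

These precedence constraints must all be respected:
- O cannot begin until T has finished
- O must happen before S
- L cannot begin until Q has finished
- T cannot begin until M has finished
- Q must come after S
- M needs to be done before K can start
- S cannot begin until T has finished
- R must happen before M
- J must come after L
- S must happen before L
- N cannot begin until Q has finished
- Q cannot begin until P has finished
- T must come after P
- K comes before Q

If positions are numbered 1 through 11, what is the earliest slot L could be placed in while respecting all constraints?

9

The operations that are forced before L, directly or transitively, are R, Q, T, P, M, S, K, O. That's 8 operations.
With 8 mandatory predecessors, the earliest L can sit is position 8+1 = 9, and placing just those 8 first achieves it.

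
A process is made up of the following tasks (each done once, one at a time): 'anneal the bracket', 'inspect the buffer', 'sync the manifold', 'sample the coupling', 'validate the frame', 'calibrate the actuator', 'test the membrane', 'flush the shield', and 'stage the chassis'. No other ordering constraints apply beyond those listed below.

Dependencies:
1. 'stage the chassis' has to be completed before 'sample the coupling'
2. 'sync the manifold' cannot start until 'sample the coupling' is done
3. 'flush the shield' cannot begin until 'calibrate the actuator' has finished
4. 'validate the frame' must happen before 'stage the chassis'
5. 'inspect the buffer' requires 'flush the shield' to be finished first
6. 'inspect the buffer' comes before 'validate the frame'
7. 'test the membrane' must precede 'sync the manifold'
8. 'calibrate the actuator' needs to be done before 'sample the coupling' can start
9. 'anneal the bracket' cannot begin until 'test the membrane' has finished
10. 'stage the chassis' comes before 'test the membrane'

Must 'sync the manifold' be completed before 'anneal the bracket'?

Nothing in the constraints links 'sync the manifold' and 'anneal the bracket'; they are unordered relative to each other.
So 'sync the manifold' can come before 'anneal the bracket' or after — it is not forced.

No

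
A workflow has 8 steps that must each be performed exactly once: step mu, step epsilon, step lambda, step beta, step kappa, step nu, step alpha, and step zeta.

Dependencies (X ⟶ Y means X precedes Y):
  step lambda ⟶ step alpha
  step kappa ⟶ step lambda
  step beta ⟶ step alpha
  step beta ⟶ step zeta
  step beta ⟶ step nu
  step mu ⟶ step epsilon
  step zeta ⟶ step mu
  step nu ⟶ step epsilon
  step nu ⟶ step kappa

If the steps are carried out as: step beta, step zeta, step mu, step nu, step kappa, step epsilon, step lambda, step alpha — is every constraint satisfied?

Yes

Going through the constraints one by one, each required predecessor appears earlier in the sequence than its dependent — e.g. step beta (position 1) is before step alpha (position 8), as required.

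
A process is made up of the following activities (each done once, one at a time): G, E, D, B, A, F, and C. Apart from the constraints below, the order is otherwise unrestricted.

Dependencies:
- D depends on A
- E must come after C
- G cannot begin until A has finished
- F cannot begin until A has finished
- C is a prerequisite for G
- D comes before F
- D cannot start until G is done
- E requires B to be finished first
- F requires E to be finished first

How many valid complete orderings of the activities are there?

26

The activities with no prerequisites are B, A, C; any of them can be placed first.
Enumerating by repeatedly choosing an available activity (one whose prerequisites are all placed) gives 26 distinct complete orderings.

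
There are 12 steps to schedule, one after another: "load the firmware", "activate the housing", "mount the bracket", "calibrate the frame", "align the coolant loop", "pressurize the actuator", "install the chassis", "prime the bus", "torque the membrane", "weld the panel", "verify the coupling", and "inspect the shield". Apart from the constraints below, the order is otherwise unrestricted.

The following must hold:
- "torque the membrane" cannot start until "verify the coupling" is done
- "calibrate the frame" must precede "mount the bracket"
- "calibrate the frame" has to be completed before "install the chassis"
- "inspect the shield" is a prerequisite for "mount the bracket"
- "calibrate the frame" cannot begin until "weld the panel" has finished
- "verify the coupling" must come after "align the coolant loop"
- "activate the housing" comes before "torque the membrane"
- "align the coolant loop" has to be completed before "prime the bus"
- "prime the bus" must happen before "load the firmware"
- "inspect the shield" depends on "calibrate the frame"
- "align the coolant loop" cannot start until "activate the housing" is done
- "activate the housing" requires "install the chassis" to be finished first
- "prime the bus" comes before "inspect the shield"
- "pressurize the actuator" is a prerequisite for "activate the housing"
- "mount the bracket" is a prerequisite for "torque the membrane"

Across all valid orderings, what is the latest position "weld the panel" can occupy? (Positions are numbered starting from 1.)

Following every chain forward from "weld the panel", the steps that must come later are "load the firmware", "activate the housing", "mount the bracket", "calibrate the frame", "align the coolant loop", "install the chassis", "prime the bus", "torque the membrane", "verify the coupling", "inspect the shield" — 10 of them.
So at least 10 steps follow "weld the panel", putting "weld the panel" no later than position 2. That position is achievable by scheduling everything else first.

2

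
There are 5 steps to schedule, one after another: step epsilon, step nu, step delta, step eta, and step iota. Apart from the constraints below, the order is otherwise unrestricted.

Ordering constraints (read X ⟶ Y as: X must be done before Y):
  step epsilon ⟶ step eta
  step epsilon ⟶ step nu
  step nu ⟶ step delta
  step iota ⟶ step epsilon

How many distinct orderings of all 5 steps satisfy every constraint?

Step iota is the only step with nothing required before it, so every ordering starts there.
Enumerating by repeatedly choosing an available step (one whose prerequisites are all placed) gives 3 distinct complete orderings.

3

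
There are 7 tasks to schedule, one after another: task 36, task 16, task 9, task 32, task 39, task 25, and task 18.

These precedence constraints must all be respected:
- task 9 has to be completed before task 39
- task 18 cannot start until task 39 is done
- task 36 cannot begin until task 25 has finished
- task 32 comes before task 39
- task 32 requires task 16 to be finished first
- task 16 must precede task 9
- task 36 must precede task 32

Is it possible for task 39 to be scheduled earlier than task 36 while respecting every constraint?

The constraints give a chain task 36 → task 32 → task 39, which forces task 36 before task 39.
Hence task 39 can never be scheduled before task 36.

No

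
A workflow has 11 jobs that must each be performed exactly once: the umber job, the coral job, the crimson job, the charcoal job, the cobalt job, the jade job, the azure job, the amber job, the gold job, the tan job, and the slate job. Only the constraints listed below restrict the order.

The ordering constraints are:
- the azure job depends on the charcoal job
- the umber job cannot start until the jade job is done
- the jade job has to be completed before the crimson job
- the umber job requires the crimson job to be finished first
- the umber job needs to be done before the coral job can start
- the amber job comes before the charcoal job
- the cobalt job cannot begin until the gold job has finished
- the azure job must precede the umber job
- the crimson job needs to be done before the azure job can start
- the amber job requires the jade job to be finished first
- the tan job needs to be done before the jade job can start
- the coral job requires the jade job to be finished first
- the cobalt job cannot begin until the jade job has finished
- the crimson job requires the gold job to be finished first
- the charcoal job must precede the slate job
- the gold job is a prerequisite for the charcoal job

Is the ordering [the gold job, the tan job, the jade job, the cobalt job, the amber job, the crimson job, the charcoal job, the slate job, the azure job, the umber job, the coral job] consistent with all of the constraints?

Yes

Checking each listed constraint against this order: for instance, the jade job is in position 3 and the coral job in position 11, so that constraint holds — and the remaining constraints check out the same way.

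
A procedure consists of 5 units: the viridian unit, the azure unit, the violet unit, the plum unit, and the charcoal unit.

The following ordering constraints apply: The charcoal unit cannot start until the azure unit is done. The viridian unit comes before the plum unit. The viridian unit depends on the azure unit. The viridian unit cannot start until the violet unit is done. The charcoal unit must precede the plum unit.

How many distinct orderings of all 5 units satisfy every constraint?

5

2 units have no prerequisites (the azure unit, the violet unit), so any of them could come first.
Enumerating by repeatedly choosing an available unit (one whose prerequisites are all placed) gives 5 distinct complete orderings.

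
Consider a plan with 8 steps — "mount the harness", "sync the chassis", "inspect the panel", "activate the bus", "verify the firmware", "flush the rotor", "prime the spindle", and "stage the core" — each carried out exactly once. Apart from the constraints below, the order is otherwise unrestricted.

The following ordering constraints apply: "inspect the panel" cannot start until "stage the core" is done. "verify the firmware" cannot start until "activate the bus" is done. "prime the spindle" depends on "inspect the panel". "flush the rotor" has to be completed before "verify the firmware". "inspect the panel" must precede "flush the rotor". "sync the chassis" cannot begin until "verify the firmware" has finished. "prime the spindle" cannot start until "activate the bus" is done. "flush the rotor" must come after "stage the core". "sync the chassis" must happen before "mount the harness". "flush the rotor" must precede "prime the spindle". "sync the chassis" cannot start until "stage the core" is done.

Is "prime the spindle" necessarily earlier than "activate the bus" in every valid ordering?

There is a chain "activate the bus" → "prime the spindle", which puts "activate the bus" before "prime the spindle".
So "prime the spindle" does not have to come before "activate the bus" — it cannot.

No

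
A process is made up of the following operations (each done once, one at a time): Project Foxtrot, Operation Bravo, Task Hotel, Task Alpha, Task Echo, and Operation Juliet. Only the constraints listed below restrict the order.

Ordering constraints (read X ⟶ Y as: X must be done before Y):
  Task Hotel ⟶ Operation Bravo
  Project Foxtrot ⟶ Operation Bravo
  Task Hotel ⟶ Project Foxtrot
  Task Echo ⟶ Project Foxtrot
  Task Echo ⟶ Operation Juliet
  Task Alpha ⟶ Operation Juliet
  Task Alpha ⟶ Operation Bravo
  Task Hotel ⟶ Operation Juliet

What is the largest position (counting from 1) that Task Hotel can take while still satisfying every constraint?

The operations that are forced after Task Hotel, directly or by a chain of constraints, are Project Foxtrot, Operation Bravo, Operation Juliet. That's 3 operations.
With 3 mandatory successors out of 6 operations total, the latest slot for Task Hotel is 6−3 = 3, and it's reachable by doing all non-successors before Task Hotel.

3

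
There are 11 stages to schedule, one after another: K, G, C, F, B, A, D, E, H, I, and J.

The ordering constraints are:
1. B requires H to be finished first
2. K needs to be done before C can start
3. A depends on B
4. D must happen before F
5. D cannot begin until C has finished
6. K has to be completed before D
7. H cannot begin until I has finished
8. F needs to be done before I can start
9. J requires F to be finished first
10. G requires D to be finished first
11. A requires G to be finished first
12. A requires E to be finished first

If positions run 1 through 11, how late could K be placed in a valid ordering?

The stages that are forced after K, directly or by a chain of constraints, are G, C, F, B, A, D, H, I, J. That's 9 stages.
So at least 9 stages follow K, putting K no later than position 2. That position is achievable by scheduling everything else first.

2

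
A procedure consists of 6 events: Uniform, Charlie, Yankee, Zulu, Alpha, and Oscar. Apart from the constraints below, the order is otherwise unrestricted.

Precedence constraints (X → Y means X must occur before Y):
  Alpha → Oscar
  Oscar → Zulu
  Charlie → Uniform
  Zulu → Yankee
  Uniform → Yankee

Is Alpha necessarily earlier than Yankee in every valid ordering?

Yes

Following the dependencies: Alpha → Oscar → Zulu → Yankee.
That forces Alpha before Yankee in every valid schedule.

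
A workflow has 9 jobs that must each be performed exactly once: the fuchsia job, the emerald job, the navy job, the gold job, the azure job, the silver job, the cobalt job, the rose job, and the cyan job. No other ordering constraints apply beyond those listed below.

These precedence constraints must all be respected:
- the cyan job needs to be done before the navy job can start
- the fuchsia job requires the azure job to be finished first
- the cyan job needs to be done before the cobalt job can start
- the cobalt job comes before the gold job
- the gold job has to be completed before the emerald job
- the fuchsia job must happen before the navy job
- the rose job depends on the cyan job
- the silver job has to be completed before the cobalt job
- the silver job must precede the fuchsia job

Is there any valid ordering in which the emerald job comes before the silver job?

No

Following the silver job → the cobalt job → the gold job → the emerald job, the silver job must precede the emerald job in every valid ordering.
Hence the emerald job can never be scheduled before the silver job.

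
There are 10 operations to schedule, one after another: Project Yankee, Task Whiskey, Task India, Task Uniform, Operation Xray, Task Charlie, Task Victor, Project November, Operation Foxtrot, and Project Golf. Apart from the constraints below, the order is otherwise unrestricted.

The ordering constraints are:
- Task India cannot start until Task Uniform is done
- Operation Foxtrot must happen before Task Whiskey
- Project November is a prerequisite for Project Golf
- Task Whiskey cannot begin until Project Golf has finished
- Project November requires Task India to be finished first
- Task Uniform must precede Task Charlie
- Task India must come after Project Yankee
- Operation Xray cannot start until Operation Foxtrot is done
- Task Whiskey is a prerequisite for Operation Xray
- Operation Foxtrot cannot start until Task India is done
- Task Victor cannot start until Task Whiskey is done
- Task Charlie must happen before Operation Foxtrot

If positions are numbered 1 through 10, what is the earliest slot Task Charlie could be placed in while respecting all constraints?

2

The only operation forced before Task Charlie (directly or transitively) is Task Uniform.
With 1 mandatory predecessor, the earliest Task Charlie can sit is position 1+1 = 2, and placing just that one first achieves it.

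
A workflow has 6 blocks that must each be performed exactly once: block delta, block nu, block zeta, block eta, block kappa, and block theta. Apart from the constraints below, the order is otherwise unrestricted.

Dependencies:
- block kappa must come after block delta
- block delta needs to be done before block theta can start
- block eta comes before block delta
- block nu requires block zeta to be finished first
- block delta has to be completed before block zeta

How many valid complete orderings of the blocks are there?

Block eta is the only block with nothing required before it, so every ordering starts there.
Systematically extending each partial ordering one block at a time and counting, there are 12 complete orderings.

12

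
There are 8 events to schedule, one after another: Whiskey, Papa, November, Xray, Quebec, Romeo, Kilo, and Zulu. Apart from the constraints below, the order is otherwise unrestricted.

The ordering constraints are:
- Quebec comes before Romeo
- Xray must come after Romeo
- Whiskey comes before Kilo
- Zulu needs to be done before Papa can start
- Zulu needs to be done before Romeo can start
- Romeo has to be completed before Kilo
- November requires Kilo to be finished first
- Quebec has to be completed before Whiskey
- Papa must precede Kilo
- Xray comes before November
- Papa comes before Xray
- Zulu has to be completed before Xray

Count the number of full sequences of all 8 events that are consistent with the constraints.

2 events have no prerequisites (Quebec, Zulu), so any of them could come first.
Enumerating by repeatedly choosing an available event (one whose prerequisites are all placed) gives 37 distinct complete orderings.

37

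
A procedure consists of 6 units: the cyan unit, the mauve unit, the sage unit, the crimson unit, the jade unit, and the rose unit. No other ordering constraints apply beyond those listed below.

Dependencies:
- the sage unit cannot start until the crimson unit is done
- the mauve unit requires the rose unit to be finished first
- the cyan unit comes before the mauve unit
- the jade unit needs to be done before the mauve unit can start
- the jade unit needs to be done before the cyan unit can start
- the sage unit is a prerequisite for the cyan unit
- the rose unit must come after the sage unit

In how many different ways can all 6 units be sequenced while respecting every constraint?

2 units have no prerequisites (the crimson unit, the jade unit), so any of them could come first.
Counting all ways to extend the partial order to a total order gives 7.

7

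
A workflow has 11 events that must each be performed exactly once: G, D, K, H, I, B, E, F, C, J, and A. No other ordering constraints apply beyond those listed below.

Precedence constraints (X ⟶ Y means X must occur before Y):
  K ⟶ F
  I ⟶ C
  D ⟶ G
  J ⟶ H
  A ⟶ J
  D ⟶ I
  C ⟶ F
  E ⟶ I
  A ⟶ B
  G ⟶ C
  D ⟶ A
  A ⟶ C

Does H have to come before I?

No chain of constraints connects H to I in either direction.
There exist valid orderings with I before H, so H is not required to come first.

No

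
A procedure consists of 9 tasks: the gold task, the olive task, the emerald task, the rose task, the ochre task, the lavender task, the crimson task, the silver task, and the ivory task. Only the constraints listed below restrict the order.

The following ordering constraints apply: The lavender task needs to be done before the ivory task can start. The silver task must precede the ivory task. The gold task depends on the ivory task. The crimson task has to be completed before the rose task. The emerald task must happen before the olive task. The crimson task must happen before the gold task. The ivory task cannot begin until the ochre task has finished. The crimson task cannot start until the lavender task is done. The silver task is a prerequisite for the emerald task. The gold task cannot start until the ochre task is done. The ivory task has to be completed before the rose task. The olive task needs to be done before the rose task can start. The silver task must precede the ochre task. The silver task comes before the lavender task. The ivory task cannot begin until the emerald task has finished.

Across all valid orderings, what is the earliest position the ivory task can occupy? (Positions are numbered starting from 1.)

5

The tasks that are forced before the ivory task, directly or transitively, are the emerald task, the ochre task, the lavender task, the silver task. That's 4 tasks.
So at minimum 4 tasks come before the ivory task, putting the ivory task no earlier than position 5. That position is achievable by scheduling exactly those predecessors first.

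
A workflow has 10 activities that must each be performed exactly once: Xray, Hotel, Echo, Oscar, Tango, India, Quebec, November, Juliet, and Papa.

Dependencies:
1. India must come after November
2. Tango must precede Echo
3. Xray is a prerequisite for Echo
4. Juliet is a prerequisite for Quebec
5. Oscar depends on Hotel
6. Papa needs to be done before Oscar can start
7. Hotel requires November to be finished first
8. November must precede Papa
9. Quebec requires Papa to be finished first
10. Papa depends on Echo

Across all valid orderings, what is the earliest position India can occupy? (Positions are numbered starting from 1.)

The only activity forced before India (directly or transitively) is November.
So at minimum 1 activity comes before India, putting India no earlier than position 2. That position is achievable by scheduling exactly that predecessor first.

2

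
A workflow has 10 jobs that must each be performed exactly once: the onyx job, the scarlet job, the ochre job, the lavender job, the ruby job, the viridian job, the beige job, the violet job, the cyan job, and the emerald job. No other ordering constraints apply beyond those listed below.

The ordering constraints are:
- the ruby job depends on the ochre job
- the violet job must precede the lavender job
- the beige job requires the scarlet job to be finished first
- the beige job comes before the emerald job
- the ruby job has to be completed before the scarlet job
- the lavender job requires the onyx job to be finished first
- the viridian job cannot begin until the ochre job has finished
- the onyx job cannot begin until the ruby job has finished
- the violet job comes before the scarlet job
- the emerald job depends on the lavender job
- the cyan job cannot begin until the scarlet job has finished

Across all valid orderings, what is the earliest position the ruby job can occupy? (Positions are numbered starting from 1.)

2

Working backwards through the constraints from the ruby job, its only required predecessor is the ochre job.
So at minimum 1 job comes before the ruby job, putting the ruby job no earlier than position 2. That position is achievable by scheduling exactly that predecessor first.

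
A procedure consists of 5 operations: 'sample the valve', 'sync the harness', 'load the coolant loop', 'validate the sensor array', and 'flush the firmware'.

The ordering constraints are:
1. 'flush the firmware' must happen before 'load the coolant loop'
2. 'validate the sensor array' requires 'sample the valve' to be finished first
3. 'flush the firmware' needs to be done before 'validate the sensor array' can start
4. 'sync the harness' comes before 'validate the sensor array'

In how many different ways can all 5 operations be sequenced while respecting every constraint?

3 operations have no prerequisites ('sample the valve', 'sync the harness', 'flush the firmware'), so any of them could come first.
Systematically extending each partial ordering one operation at a time and counting, there are 18 complete orderings.

18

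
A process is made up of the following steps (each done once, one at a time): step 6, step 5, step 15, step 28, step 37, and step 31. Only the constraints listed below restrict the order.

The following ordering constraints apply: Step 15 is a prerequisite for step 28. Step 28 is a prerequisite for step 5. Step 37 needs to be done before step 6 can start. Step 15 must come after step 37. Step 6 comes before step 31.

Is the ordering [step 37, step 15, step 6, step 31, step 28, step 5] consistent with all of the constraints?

Yes

Going through the constraints one by one, each required predecessor appears earlier in the sequence than its dependent — e.g. step 15 (position 2) is before step 28 (position 5), as required.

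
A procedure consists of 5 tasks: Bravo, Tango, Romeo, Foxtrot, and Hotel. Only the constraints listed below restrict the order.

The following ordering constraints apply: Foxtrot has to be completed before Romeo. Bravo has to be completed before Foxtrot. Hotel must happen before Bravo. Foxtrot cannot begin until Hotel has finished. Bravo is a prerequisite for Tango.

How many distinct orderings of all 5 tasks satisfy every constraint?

3

Only Hotel has no prerequisites, so it must go first.
Counting all ways to extend the partial order to a total order gives 3.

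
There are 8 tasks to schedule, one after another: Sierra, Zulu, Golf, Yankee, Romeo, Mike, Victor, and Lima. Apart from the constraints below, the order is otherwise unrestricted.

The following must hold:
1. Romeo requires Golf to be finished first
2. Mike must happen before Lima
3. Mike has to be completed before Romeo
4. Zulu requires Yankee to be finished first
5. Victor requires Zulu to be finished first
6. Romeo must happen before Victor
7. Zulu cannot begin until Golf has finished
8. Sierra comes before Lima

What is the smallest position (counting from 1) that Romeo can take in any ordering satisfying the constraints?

3

The tasks that are forced before Romeo, directly or transitively, are Golf, Mike. That's 2 tasks.
So at minimum 2 tasks come before Romeo, putting Romeo no earlier than position 3. That position is achievable by scheduling exactly those predecessors first.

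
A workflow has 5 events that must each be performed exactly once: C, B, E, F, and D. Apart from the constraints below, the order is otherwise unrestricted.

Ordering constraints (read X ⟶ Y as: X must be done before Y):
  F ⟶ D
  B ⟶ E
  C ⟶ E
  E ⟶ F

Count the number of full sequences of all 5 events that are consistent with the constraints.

The events with no prerequisites are C, B; any of them can be placed first.
Enumerating by repeatedly choosing an available event (one whose prerequisites are all placed) gives 2 distinct complete orderings.

2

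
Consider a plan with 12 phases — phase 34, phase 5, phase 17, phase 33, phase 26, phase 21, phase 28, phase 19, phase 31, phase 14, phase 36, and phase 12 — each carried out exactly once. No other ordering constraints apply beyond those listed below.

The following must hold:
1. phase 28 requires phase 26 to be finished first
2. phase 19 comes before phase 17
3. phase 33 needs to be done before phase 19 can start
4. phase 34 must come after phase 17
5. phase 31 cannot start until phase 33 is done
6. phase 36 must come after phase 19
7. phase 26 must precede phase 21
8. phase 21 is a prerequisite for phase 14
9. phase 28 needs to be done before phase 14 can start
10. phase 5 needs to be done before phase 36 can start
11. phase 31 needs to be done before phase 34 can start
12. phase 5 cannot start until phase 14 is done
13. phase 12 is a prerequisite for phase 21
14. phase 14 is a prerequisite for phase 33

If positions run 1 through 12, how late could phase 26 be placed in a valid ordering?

Every phase that must follow phase 26 has to come after it. Tracing all chains starting from phase 26, those phases are: phase 34, phase 5, phase 17, phase 33, phase 21, phase 28, phase 19, phase 31, phase 14, phase 36 — 10 in total.
So at least 10 phases follow phase 26, putting phase 26 no later than position 2. That position is achievable by scheduling everything else first.

2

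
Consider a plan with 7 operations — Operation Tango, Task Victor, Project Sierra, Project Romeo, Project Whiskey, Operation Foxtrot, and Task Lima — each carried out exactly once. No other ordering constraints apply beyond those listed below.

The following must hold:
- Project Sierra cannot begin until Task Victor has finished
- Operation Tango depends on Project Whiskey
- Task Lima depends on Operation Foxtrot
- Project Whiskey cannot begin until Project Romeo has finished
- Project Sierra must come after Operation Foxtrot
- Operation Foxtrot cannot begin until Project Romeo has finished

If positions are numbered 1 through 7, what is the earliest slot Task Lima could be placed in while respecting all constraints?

Every operation that must precede Task Lima has to come before it. Tracing all chains that end at Task Lima, those operations are: Project Romeo, Operation Foxtrot — 2 in total.
So at minimum 2 operations come before Task Lima, putting Task Lima no earlier than position 3. That position is achievable by scheduling exactly those predecessors first.

3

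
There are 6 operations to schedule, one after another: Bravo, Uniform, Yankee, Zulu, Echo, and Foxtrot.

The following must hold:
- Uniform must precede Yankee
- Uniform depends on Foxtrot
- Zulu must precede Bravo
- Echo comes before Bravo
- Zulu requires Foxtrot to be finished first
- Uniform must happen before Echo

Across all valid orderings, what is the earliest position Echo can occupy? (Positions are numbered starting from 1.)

3

The operations that are forced before Echo, directly or transitively, are Uniform, Foxtrot. That's 2 operations.
With 2 mandatory predecessors, the earliest Echo can sit is position 2+1 = 3, and placing just those 2 first achieves it.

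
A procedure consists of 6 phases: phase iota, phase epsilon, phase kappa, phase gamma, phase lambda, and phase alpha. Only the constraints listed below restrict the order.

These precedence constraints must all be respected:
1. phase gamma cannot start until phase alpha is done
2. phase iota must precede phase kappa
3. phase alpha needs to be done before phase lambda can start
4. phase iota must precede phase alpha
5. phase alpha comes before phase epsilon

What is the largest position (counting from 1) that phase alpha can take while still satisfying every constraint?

Following every chain forward from phase alpha, the phases that must come later are phase epsilon, phase gamma, phase lambda — 3 of them.
So at least 3 phases follow phase alpha, putting phase alpha no later than position 3. That position is achievable by scheduling everything else first.

3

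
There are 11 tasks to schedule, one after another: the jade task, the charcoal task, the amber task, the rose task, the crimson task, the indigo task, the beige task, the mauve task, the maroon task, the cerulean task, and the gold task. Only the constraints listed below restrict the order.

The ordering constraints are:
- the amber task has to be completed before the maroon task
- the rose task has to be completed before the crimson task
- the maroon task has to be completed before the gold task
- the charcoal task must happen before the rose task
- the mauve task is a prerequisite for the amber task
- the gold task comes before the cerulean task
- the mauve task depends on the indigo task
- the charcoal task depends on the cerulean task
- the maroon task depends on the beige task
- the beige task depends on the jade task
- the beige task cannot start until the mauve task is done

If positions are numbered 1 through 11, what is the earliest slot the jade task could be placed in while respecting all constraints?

The jade task has no prerequisites at all, so it can go in position 1.

1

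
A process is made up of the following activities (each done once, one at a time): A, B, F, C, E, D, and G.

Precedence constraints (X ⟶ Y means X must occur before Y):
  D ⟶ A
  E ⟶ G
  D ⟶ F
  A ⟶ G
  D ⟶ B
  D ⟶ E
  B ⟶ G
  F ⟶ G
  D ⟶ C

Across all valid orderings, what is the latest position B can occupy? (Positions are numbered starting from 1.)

6

Following the constraints forward from B, its only required successor is G.
With 1 mandatory successor out of 7 activities total, the latest slot for B is 7−1 = 6, and it's reachable by doing all non-successors before B.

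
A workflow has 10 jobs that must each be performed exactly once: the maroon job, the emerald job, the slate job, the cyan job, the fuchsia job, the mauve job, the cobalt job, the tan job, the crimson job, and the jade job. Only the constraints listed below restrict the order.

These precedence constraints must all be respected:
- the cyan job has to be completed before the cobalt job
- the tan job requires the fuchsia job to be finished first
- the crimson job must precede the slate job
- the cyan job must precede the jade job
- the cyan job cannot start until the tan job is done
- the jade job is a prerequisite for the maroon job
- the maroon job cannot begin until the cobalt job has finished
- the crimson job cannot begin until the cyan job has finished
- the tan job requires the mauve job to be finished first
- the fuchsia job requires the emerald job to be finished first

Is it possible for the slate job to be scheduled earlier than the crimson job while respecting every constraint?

Following the crimson job → the slate job, the crimson job must precede the slate job in every valid ordering.
So no valid ordering can have the slate job before the crimson job.

No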